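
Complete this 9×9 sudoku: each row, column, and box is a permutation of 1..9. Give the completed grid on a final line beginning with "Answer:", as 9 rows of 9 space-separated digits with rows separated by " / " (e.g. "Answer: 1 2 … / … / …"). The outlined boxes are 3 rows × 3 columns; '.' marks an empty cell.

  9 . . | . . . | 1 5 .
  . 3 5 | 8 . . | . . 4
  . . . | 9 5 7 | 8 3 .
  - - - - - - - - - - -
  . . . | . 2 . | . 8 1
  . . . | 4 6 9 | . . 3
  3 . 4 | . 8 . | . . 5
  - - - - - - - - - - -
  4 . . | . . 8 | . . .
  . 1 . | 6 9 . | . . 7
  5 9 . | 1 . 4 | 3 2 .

Step 1. [r5c8∈{7}] nothing but 7 survives at r5c8. So r5c8=7.
Step 2. [r5c7∈{2}] r5c7's peers cover all but 2 ⇒ r5c7=2.
Step 3. [r6c2∈{2,6,7}] in row 6, 2 fits only at r6c2. So r6c2=2.
Step 4. [r4c3∈{6,7,9}] 9 has one home in col 3: r4c3 ⇒ r4c3=9.
Step 5. [r7c9∈{6,9}] 9 has one home in col 9: r7c9, so r7c9=9.
Step 6. [r9c5∈{7}] r9c5's peers cover all but 7. So r9c5=7.
Step 7. [r7c5∈{3}] r7c5 has the single candidate 3, so r7c5=3.
Step 8. [r2c7∈{6,7,9}] r2c7 is the only open cell in col 7 admitting 7, so r2c7=7.
Step 9. [r4c1∈{6,7}] across col 1, 7 lands solely at r4c1 ⇒ r4c1=7.
Step 10. [r4c2∈{5,6}] box 4 places 6 nowhere but r4c2, so r4c2=6.
Step 11. [r8c3∈{2,3,8}] r8c3 is the only open cell in row 8 admitting 3. So r8c3=3.
Step 12. [r8c1∈{2,8}] r8c1 is the only open cell in row 8 admitting 8. So r8c1=8.
Step 13. [r7c3∈{2,6,7}] in box 7, 2 fits only at r7c3 ⇒ r7c3=2.
Step 14. [r1c4∈{2,3}] col 4 places 2 nowhere but r1c4 ⇒ r1c4=2.
Step 15. [r1c9∈{6}] only 6 remains possible at r1c9 ⇒ r1c9=6.
Step 16. [r5c1∈{1}] nothing but 1 survives at r5c1. So r5c1=1.
Step 17. [r7c4∈{5}] r7c4's peers cover all but 5. So r7c4=5.
Step 18. [r2c1∈{2,6}] 2 has one home in row 2: r2c1 ⇒ r2c1=2.
Step 19. [r5c3∈{8}] r5c3 is down to just 8. So r5c3=8.
Step 20. [r6c7∈{6,9}] 9 has one home in col 7: r6c7 ⇒ r6c7=9.
Step 21. [r1c2∈{4,7,8}] r1c2 is the only open cell in row 1 admitting 8. So r1c2=8.
Step 22. [r3c3∈{1,6}] r3c3 is the only open cell in row 3 admitting 1 ⇒ r3c3=1.
Step 23. [r7c7∈{6}] only 6 remains possible at r7c7, so r7c7=6.
Step 24. [r1c6∈{3}] r1c6 has the single candidate 3, so r1c6=3.
Step 25. [r4c7∈{4}] r4c7 has the single candidate 4, so r4c7=4.
Step 26. [r2c6∈{1,6}] row 2 places 6 nowhere but r2c6. So r2c6=6.
Step 27. [r3c2∈{4}] nothing but 4 survives at r3c2. So r3c2=4.
Step 28. [r8c6∈{2}] r8c6's peers cover all but 2 ⇒ r8c6=2.
Step 29. [r7c8∈{1}] r7c8's peers cover all but 1, so r7c8=1.
Step 30. [r9c3∈{6}] r9c3's peers cover all but 6, so r9c3=6.
Step 31. [r1c3∈{7}] only 7 remains possible at r1c3. So r1c3=7.
Step 32. [r3c9∈{2}] r3c9's peers cover all but 2, so r3c9=2.
Step 33. [r8c7∈{5}] only 5 remains possible at r8c7. So r8c7=5.
Step 34. [r6c6∈{1}] only 1 remains possible at r6c6, so r6c6=1.
Step 35. [r3c1∈{6}] r3c1's peers cover all but 6. So r3c1=6.
Step 36. [r5c2∈{5}] r5c2's peers cover all but 5. So r5c2=5.
Step 37. [r4c6∈{5}] nothing but 5 survives at r4c6. So r4c6=5.
Step 38. [r2c5∈{1}] r2c5 has the single candidate 1, so r2c5=1.
Step 39. [r4c4∈{3}] r4c4's peers cover all but 3 ⇒ r4c4=3.
Step 40. [r6c8∈{6}] nothing but 6 survives at r6c8, so r6c8=6.
Step 41. [r8c8∈{4}] r8c8 has the single candidate 4, so r8c8=4.
Step 42. [r1c5∈{4}] only 4 remains possible at r1c5, so r1c5=4.
Step 43. [r7c2∈{7}] r7c2 is down to just 7. So r7c2=7.
Step 44. [r9c9∈{8}] r9c9 has the single candidate 8. So r9c9=8.
Step 45. [r2c8∈{9}] only 9 remains possible at r2c8 ⇒ r2c8=9.
Step 46. [r6c4∈{7}] r6c4 has the single candidate 7, so r6c4=7.

Answer: 9 8 7 2 4 3 1 5 6 / 2 3 5 8 1 6 7 9 4 / 6 4 1 9 5 7 8 3 2 / 7 6 9 3 2 5 4 8 1 / 1 5 8 4 6 9 2 7 3 / 3 2 4 7 8 1 9 6 5 / 4 7 2 5 3 8 6 1 9 / 8 1 3 6 9 2 5 4 7 / 5 9 6 1 7 4 3 2 8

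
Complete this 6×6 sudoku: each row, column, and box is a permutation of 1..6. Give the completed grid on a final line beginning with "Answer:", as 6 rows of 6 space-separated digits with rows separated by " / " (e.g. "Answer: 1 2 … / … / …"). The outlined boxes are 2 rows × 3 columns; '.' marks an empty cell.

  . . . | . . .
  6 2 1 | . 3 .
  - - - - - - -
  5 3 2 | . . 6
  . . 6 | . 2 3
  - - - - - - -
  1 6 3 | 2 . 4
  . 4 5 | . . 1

Step 1. [r2c4∈{4,5}] in row 2, 4 fits only at r2c4. So r2c4=4.
Step 2. [r1c2∈{5}] r1c2's peers cover all but 5. So r1c2=5.
Step 3. [r3c4∈{1}] r3c4 has the single candidate 1. So r3c4=1.
Step 4. [r6c5∈{6}] r6c5's peers cover all but 6, so r6c5=6.
Step 5. [r4c1∈{4}] r4c1 has the single candidate 4. So r4c1=4.
Step 6. [r1c6∈{2}] nothing but 2 survives at r1c6. So r1c6=2.
Step 7. [r4c2∈{1}] nothing but 1 survives at r4c2 ⇒ r4c2=1.
Step 8. [r2c6∈{5}] r2c6 is down to just 5. So r2c6=5.
Step 9. [r1c3∈{4}] only 4 remains possible at r1c3 ⇒ r1c3=4.
Step 10. [r6c1∈{2}] nothing but 2 survives at r6c1. So r6c1=2.
Step 11. [r4c4∈{5}] only 5 remains possible at r4c4. So r4c4=5.
Step 12. [r1c4∈{6}] only 6 remains possible at r1c4. So r1c4=6.
Step 13. [r3c5∈{4}] nothing but 4 survives at r3c5, so r3c5=4.
Step 14. [r5c5∈{5}] only 5 remains possible at r5c5, so r5c5=5.
Step 15. [r6c4∈{3}] r6c4 is down to just 3, so r6c4=3.
Step 16. [r1c5∈{1}] r1c5 is down to just 1 ⇒ r1c5=1.
Step 17. [r1c1∈{3}] nothing but 3 survives at r1c1. So r1c1=3.

Answer: 3 5 4 6 1 2 / 6 2 1 4 3 5 / 5 3 2 1 4 6 / 4 1 6 5 2 3 / 1 6 3 2 5 4 / 2 4 5 3 6 1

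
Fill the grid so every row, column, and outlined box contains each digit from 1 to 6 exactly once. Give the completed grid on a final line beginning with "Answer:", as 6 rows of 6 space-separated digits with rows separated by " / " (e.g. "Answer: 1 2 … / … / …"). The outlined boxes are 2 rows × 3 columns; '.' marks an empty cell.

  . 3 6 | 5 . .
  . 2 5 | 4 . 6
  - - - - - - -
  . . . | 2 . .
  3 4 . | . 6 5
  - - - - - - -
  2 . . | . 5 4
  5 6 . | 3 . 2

Step 1. [r3c3∈{1}] r3c3 has the single candidate 1, so r3c3=1.
Step 2. [r6c5∈{1}] r6c5 has the single candidate 1. So r6c5=1.
Step 3. [r3c6∈{3}] r3c6 has the single candidate 3, so r3c6=3.
Step 4. [r1c1∈{1,4}] across row 1, 4 lands solely at r1c1, so r1c1=4.
Step 5. [r5c3∈{3}] r5c3's peers cover all but 3, so r5c3=3.
Step 6. [r5c2∈{1}] nothing but 1 survives at r5c2 ⇒ r5c2=1.
Step 7. [r3c5∈{4}] nothing but 4 survives at r3c5 ⇒ r3c5=4.
Step 8. [r1c5∈{2}] nothing but 2 survives at r1c5 ⇒ r1c5=2.
Step 9. [r1c6∈{1}] only 1 remains possible at r1c6 ⇒ r1c6=1.
Step 10. [r3c1∈{6}] nothing but 6 survives at r3c1, so r3c1=6.
Step 11. [r4c4∈{1}] r4c4's peers cover all but 1. So r4c4=1.
Step 12. [r6c3∈{4}] r6c3 has the single candidate 4 ⇒ r6c3=4.
Step 13. [r4c3∈{2}] r4c3 has the single candidate 2 ⇒ r4c3=2.
Step 14. [r5c4∈{6}] r5c4's peers cover all but 6. So r5c4=6.
Step 15. [r2c5∈{3}] r2c5 has the single candidate 3. So r2c5=3.
Step 16. [r3c2∈{5}] nothing but 5 survives at r3c2 ⇒ r3c2=5.
Step 17. [r2c1∈{1}] nothing but 1 survives at r2c1 ⇒ r2c1=1.

Answer: 4 3 6 5 2 1 / 1 2 5 4 3 6 / 6 5 1 2 4 3 / 3 4 2 1 6 5 / 2 1 3 6 5 4 / 5 6 4 3 1 2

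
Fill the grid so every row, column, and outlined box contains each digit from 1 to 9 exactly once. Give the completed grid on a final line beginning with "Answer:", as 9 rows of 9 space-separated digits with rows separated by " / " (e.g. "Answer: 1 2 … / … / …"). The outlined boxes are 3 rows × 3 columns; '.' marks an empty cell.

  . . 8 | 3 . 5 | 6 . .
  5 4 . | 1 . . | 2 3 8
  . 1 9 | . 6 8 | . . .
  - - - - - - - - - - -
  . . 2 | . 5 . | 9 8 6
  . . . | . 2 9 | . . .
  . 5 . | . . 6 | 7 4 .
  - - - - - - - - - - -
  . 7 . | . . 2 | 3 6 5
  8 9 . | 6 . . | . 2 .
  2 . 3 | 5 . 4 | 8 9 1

Step 1. [r6c3∈{1}] r6c3's peers cover all but 1 ⇒ r6c3=1.
Step 2. [r1c1∈{7}] r1c1's peers cover all but 7, so r1c1=7.
Step 3. [r4c2∈{3}] only 3 remains possible at r4c2 ⇒ r4c2=3.
Step 4. [r4c1∈{4}] only 4 remains possible at r4c1, so r4c1=4.
Step 5. [r2c6∈{7}] r2c6's peers cover all but 7. So r2c6=7.
Step 6. [r1c5∈{4,9}] 4 has one home in col 5: r1c5 ⇒ r1c5=4.
Step 7. [r6c5∈{3,8}] in box 5, 3 fits only at r6c5, so r6c5=3.
Step 8. [r7c5∈{1,8,9}] 8 has one home in col 5: r7c5 ⇒ r7c5=8.
Step 9. [r8c9∈{4,7}] across box 9, 7 lands solely at r8c9, so r8c9=7.
Step 10. [r5c1∈{6}] nothing but 6 survives at r5c1, so r5c1=6.
Step 11. [r5c4∈{4,7,8}] 4 has one home in row 5: r5c4, so r5c4=4.
Step 12. [r8c7∈{4}] r8c7 is down to just 4. So r8c7=4.
Step 13. [r3c7∈{5}] r3c7 has the single candidate 5, so r3c7=5.
Step 14. [r4c6∈{1}] r4c6 is down to just 1, so r4c6=1.
Step 15. [r1c8∈{1}] nothing but 1 survives at r1c8. So r1c8=1.
Step 16. [r2c3∈{6}] only 6 remains possible at r2c3, so r2c3=6.
Step 17. [r5c2∈{8}] r5c2 has the single candidate 8. So r5c2=8.
Step 18. [r9c2∈{6}] r9c2's peers cover all but 6. So r9c2=6.
Step 19. [r3c4∈{2}] only 2 remains possible at r3c4. So r3c4=2.
Step 20. [r5c9∈{3}] r5c9's peers cover all but 3 ⇒ r5c9=3.
Step 21. [r1c9∈{9}] nothing but 9 survives at r1c9. So r1c9=9.
Step 22. [r7c4∈{9}] r7c4 is down to just 9 ⇒ r7c4=9.
Step 23. [r3c8∈{7}] r3c8 has the single candidate 7 ⇒ r3c8=7.
Step 24. [r7c1∈{1}] r7c1 is down to just 1, so r7c1=1.
Step 25. [r9c5∈{7}] nothing but 7 survives at r9c5, so r9c5=7.
Step 26. [r3c1∈{3}] r3c1 has the single candidate 3. So r3c1=3.
Step 27. [r5c8∈{5}] only 5 remains possible at r5c8 ⇒ r5c8=5.
Step 28. [r6c4∈{8}] nothing but 8 survives at r6c4. So r6c4=8.
Step 29. [r6c1∈{9}] nothing but 9 survives at r6c1, so r6c1=9.
Step 30. [r8c5∈{1}] r8c5 has the single candidate 1. So r8c5=1.
Step 31. [r5c3∈{7}] r5c3 has the single candidate 7, so r5c3=7.
Step 32. [r4c4∈{7}] only 7 remains possible at r4c4, so r4c4=7.
Step 33. [r5c7∈{1}] r5c7 has the single candidate 1, so r5c7=1.
Step 34. [r6c9∈{2}] r6c9 has the single candidate 2. So r6c9=2.
Step 35. [r8c3∈{5}] only 5 remains possible at r8c3. So r8c3=5.
Step 36. [r2c5∈{9}] r2c5's peers cover all but 9, so r2c5=9.
Step 37. [r3c9∈{4}] r3c9 has the single candidate 4 ⇒ r3c9=4.
Step 38. [r7c3∈{4}] r7c3's peers cover all but 4. So r7c3=4.
Step 39. [r8c6∈{3}] r8c6 has the single candidate 3. So r8c6=3.
Step 40. [r1c2∈{2}] r1c2's peers cover all but 2 ⇒ r1c2=2.

Answer: 7 2 8 3 4 5 6 1 9 / 5 4 6 1 9 7 2 3 8 / 3 1 9 2 6 8 5 7 4 / 4 3 2 7 5 1 9 8 6 / 6 8 7 4 2 9 1 5 3 / 9 5 1 8 3 6 7 4 2 / 1 7 4 9 8 2 3 6 5 / 8 9 5 6 1 3 4 2 7 / 2 6 3 5 7 4 8 9 1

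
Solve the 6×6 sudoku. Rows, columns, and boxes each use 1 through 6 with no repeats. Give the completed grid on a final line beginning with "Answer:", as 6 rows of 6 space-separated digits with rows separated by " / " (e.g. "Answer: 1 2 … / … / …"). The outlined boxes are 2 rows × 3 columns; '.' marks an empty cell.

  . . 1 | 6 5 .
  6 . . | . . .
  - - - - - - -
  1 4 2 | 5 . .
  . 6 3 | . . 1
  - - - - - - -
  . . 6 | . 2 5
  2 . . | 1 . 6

Step 1. [r3c6∈{3}] only 3 remains possible at r3c6 ⇒ r3c6=3.
Step 2. [r4c5∈{4}] nothing but 4 survives at r4c5, so r4c5=4.
Step 3. [r5c4∈{3,4}] r5c4 is the only open cell in box 6 admitting 4 ⇒ r5c4=4.
Step 4. [r5c1∈{3}] r5c1 has the single candidate 3 ⇒ r5c1=3.
Step 5. [r2c4∈{2,3}] 3 has one home in col 4: r2c4 ⇒ r2c4=3.
Step 6. [r6c2∈{5}] r6c2's peers cover all but 5 ⇒ r6c2=5.
Step 7. [r1c1∈{4}] nothing but 4 survives at r1c1. So r1c1=4.
Step 8. [r1c6∈{2}] r1c6 has the single candidate 2, so r1c6=2.
Step 9. [r2c6∈{4}] only 4 remains possible at r2c6 ⇒ r2c6=4.
Step 10. [r2c5∈{1}] nothing but 1 survives at r2c5 ⇒ r2c5=1.
Step 11. [r4c4∈{2}] nothing but 2 survives at r4c4 ⇒ r4c4=2.
Step 12. [r6c5∈{3}] r6c5's peers cover all but 3. So r6c5=3.
Step 13. [r2c2∈{2}] r2c2's peers cover all but 2, so r2c2=2.
Step 14. [r1c2∈{3}] r1c2 has the single candidate 3. So r1c2=3.
Step 15. [r2c3∈{5}] r2c3's peers cover all but 5, so r2c3=5.
Step 16. [r4c1∈{5}] r4c1 is down to just 5 ⇒ r4c1=5.
Step 17. [r3c5∈{6}] r3c5's peers cover all but 6 ⇒ r3c5=6.
Step 18. [r6c3∈{4}] r6c3 has the single candidate 4. So r6c3=4.
Step 19. [r5c2∈{1}] nothing but 1 survives at r5c2. So r5c2=1.

Answer: 4 3 1 6 5 2 / 6 2 5 3 1 4 / 1 4 2 5 6 3 / 5 6 3 2 4 1 / 3 1 6 4 2 5 / 2 5 4 1 3 6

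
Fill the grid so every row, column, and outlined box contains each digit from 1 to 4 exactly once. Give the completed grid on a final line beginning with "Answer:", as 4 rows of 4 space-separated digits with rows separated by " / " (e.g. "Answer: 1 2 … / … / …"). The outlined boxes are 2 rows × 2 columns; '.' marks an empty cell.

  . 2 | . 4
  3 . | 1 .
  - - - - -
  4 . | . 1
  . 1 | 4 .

Step 1. [r4c4∈{2,3}] row 4 places 3 nowhere but r4c4, so r4c4=3.
Step 2. [r1c1∈{1}] nothing but 1 survives at r1c1. So r1c1=1.
Step 3. [r2c2∈{4}] r2c2's peers cover all but 4 ⇒ r2c2=4.
Step 4. [r2c4∈{2}] nothing but 2 survives at r2c4. So r2c4=2.
Step 5. [r1c3∈{3}] r1c3 is down to just 3, so r1c3=3.
Step 6. [r4c1∈{2}] only 2 remains possible at r4c1 ⇒ r4c1=2.
Step 7. [r3c2∈{3}] r3c2's peers cover all but 3. So r3c2=3.
Step 8. [r3c3∈{2}] nothing but 2 survives at r3c3 ⇒ r3c3=2.

Answer: 1 2 3 4 / 3 4 1 2 / 4 3 2 1 / 2 1 4 3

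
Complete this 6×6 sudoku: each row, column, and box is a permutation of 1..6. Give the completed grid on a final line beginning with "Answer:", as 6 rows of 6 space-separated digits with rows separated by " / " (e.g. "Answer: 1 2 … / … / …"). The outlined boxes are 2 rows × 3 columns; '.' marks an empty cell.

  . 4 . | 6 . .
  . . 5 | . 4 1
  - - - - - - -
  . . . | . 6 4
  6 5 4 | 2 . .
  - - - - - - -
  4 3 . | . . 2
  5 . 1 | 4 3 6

Step 1. [r1c5∈{2,5}] across col 5, 2 lands solely at r1c5 ⇒ r1c5=2.
Step 2. [r1c3∈{3}] r1c3 has the single candidate 3, so r1c3=3.
Step 3. [r3c2∈{1,2}] in col 2, 1 fits only at r3c2. So r3c2=1.
Step 4. [r5c4∈{1,5}] across col 4, 1 lands solely at r5c4, so r5c4=1.
Step 5. [r3c1∈{2,3}] 3 has one home in col 1: r3c1 ⇒ r3c1=3.
Step 6. [r2c1∈{2}] nothing but 2 survives at r2c1. So r2c1=2.
Step 7. [r1c6∈{5}] r1c6 has the single candidate 5 ⇒ r1c6=5.
Step 8. [r2c2∈{6}] r2c2 has the single candidate 6. So r2c2=6.
Step 9. [r1c1∈{1}] only 1 remains possible at r1c1 ⇒ r1c1=1.
Step 10. [r4c6∈{3}] r4c6's peers cover all but 3. So r4c6=3.
Step 11. [r5c3∈{6}] r5c3 has the single candidate 6. So r5c3=6.
Step 12. [r4c5∈{1}] r4c5's peers cover all but 1 ⇒ r4c5=1.
Step 13. [r3c3∈{2}] only 2 remains possible at r3c3. So r3c3=2.
Step 14. [r3c4∈{5}] r3c4 has the single candidate 5. So r3c4=5.
Step 15. [r2c4∈{3}] nothing but 3 survives at r2c4, so r2c4=3.
Step 16. [r5c5∈{5}] nothing but 5 survives at r5c5. So r5c5=5.
Step 17. [r6c2∈{2}] r6c2's peers cover all but 2. So r6c2=2.

Answer: 1 4 3 6 2 5 / 2 6 5 3 4 1 / 3 1 2 5 6 4 / 6 5 4 2 1 3 / 4 3 6 1 5 2 / 5 2 1 4 3 6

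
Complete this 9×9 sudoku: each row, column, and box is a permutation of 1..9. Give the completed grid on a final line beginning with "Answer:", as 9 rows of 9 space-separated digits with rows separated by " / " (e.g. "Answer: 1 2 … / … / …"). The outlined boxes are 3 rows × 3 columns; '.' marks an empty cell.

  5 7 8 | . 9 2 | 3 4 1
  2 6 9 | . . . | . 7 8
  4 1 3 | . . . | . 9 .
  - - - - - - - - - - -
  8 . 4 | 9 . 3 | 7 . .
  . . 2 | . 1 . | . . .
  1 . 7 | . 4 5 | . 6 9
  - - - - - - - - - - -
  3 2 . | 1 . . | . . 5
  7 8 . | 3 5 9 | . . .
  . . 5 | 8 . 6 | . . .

Step 1. [r4c9∈{2}] nothing but 2 survives at r4c9. So r4c9=2.
Step 2. [r3c7∈{2,5,6}] 2 has one home in row 3: r3c7 ⇒ r3c7=2.
Step 3. [r5c6∈{7,8}] box 5 places 8 nowhere but r5c6. So r5c6=8.
Step 4. [r7c7∈{4,6,8,9}] r7c7 is the only open cell in row 7 admitting 9. So r7c7=9.
Step 5. [r8c7∈{1,4,6}] 6 has one home in col 7: r8c7. So r8c7=6.
Step 6. [r1c4∈{6}] only 6 remains possible at r1c4, so r1c4=6.
Step 7. [r8c9∈{4}] only 4 remains possible at r8c9, so r8c9=4.
Step 8. [r5c9∈{3}] r5c9 has the single candidate 3, so r5c9=3.
Step 9. [r3c6∈{7}] only 7 remains possible at r3c6, so r3c6=7.
Step 10. [r5c8∈{5}] r5c8 is down to just 5 ⇒ r5c8=5.
Step 11. [r5c2∈{9}] r5c2 has the single candidate 9. So r5c2=9.
Step 12. [r9c5∈{2,7}] across col 5, 2 lands solely at r9c5, so r9c5=2.
Step 13. [r9c7∈{1}] r9c7 has the single candidate 1. So r9c7=1.
Step 14. [r2c4∈{4,5}] across col 4, 4 lands solely at r2c4, so r2c4=4.
Step 15. [r9c1∈{9}] nothing but 9 survives at r9c1, so r9c1=9.
Step 16. [r9c8∈{3}] r9c8 has the single candidate 3 ⇒ r9c8=3.
Step 17. [r2c6∈{1}] only 1 remains possible at r2c6. So r2c6=1.
Step 18. [r9c9∈{7}] only 7 remains possible at r9c9, so r9c9=7.
Step 19. [r2c7∈{5}] r2c7 is down to just 5 ⇒ r2c7=5.
Step 20. [r7c3∈{6}] r7c3 has the single candidate 6. So r7c3=6.
Step 21. [r3c5∈{8}] r3c5 has the single candidate 8 ⇒ r3c5=8.
Step 22. [r7c6∈{4}] r7c6 has the single candidate 4. So r7c6=4.
Step 23. [r9c2∈{4}] r9c2 has the single candidate 4, so r9c2=4.
Step 24. [r7c5∈{7}] nothing but 7 survives at r7c5 ⇒ r7c5=7.
Step 25. [r4c2∈{5}] r4c2 has the single candidate 5 ⇒ r4c2=5.
Step 26. [r6c4∈{2}] only 2 remains possible at r6c4 ⇒ r6c4=2.
Step 27. [r7c8∈{8}] only 8 remains possible at r7c8 ⇒ r7c8=8.
Step 28. [r5c1∈{6}] r5c1 is down to just 6. So r5c1=6.
Step 29. [r6c2∈{3}] only 3 remains possible at r6c2 ⇒ r6c2=3.
Step 30. [r8c8∈{2}] r8c8 is down to just 2 ⇒ r8c8=2.
Step 31. [r8c3∈{1}] r8c3 is down to just 1, so r8c3=1.
Step 32. [r4c8∈{1}] r4c8 has the single candidate 1. So r4c8=1.
Step 33. [r4c5∈{6}] only 6 remains possible at r4c5. So r4c5=6.
Step 34. [r6c7∈{8}] r6c7 has the single candidate 8, so r6c7=8.
Step 35. [r3c4∈{5}] r3c4 has the single candidate 5. So r3c4=5.
Step 36. [r5c4∈{7}] r5c4's peers cover all but 7 ⇒ r5c4=7.
Step 37. [r5c7∈{4}] r5c7 is down to just 4. So r5c7=4.
Step 38. [r3c9∈{6}] r3c9 is down to just 6, so r3c9=6.
Step 39. [r2c5∈{3}] r2c5 is down to just 3 ⇒ r2c5=3.

Answer: 5 7 8 6 9 2 3 4 1 / 2 6 9 4 3 1 5 7 8 / 4 1 3 5 8 7 2 9 6 / 8 5 4 9 6 3 7 1 2 / 6 9 2 7 1 8 4 5 3 / 1 3 7 2 4 5 8 6 9 / 3 2 6 1 7 4 9 8 5 / 7 8 1 3 5 9 6 2 4 / 9 4 5 8 2 6 1 3 7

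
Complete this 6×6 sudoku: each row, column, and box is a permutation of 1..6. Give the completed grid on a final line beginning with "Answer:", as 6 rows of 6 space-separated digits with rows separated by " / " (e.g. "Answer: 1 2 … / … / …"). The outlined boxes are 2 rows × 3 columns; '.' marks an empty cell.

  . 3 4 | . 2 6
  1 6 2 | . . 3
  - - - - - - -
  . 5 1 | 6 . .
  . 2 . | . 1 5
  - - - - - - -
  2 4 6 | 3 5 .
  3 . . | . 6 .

Step 1. [r4c4∈{4}] nothing but 4 survives at r4c4 ⇒ r4c4=4.
Step 2. [r6c2∈{1}] r6c2's peers cover all but 1. So r6c2=1.
Step 3. [r2c4∈{5}] r2c4's peers cover all but 5, so r2c4=5.
Step 4. [r6c4∈{2}] r6c4 is down to just 2, so r6c4=2.
Step 5. [r3c6∈{2}] r3c6's peers cover all but 2. So r3c6=2.
Step 6. [r1c4∈{1}] r1c4's peers cover all but 1 ⇒ r1c4=1.
Step 7. [r3c1∈{4}] r3c1 is down to just 4, so r3c1=4.
Step 8. [r6c6∈{4}] r6c6 is down to just 4 ⇒ r6c6=4.
Step 9. [r3c5∈{3}] r3c5's peers cover all but 3. So r3c5=3.
Step 10. [r4c3∈{3}] r4c3's peers cover all but 3 ⇒ r4c3=3.
Step 11. [r2c5∈{4}] r2c5 is down to just 4. So r2c5=4.
Step 12. [r4c1∈{6}] only 6 remains possible at r4c1. So r4c1=6.
Step 13. [r5c6∈{1}] r5c6 has the single candidate 1 ⇒ r5c6=1.
Step 14. [r1c1∈{5}] r1c1's peers cover all but 5, so r1c1=5.
Step 15. [r6c3∈{5}] nothing but 5 survives at r6c3, so r6c3=5.

Answer: 5 3 4 1 2 6 / 1 6 2 5 4 3 / 4 5 1 6 3 2 / 6 2 3 4 1 5 / 2 4 6 3 5 1 / 3 1 5 2 6 4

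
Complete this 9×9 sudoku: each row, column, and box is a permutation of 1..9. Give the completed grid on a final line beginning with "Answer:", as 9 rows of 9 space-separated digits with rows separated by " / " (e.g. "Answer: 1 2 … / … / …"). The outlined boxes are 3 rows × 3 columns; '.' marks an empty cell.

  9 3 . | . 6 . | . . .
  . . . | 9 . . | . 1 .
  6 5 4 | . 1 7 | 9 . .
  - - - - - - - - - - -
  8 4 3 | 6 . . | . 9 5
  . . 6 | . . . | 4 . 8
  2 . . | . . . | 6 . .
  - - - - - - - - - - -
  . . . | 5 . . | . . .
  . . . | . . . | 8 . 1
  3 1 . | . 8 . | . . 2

Step 1. [r7c6∈{1,2,3,4,6,9}] 1 has one home in row 7: r7c6. So r7c6=1.
Step 2. [r2c1∈{7}] nothing but 7 survives at r2c1 ⇒ r2c1=7.
Step 3. [r4c6∈{2}] r4c6 has the single candidate 2 ⇒ r4c6=2.
Step 4. [r7c9∈{3,4,6,7,9}] in col 9, 9 fits only at r7c9, so r7c9=9.
Step 5. [r4c5∈{7}] r4c5's peers cover all but 7 ⇒ r4c5=7.
Step 6. [r3c9∈{3}] r3c9's peers cover all but 3 ⇒ r3c9=3.
Step 7. [r6c9∈{7}] r6c9's peers cover all but 7. So r6c9=7.
Step 8. [r6c8∈{3}] r6c8 is down to just 3 ⇒ r6c8=3.
Step 9. [r6c2∈{9}] r6c2 is down to just 9. So r6c2=9.
Step 10. [r1c9∈{4}] only 4 remains possible at r1c9 ⇒ r1c9=4.
Step 11. [r1c3∈{1,2,8}] 1 has one home in row 1: r1c3. So r1c3=1.
Step 12. [r6c3∈{5}] r6c3 is down to just 5. So r6c3=5.
Step 13. [r6c5∈{4}] only 4 remains possible at r6c5. So r6c5=4.
Step 14. [r2c6∈{3,4,5,8}] across row 2, 4 lands solely at r2c6, so r2c6=4.
Step 15. [r2c5∈{2,3,5}] row 2 places 3 nowhere but r2c5. So r2c5=3.
Step 16. [r2c7∈{2,5}] row 2 places 5 nowhere but r2c7 ⇒ r2c7=5.
Step 17. [r9c7∈{7}] r9c7 has the single candidate 7 ⇒ r9c7=7.
Step 18. [r8c4∈{2,3,4,7}] in col 4, 7 fits only at r8c4, so r8c4=7.
Step 19. [r9c8∈{4,5,6}] r9c8 is the only open cell in row 9 admitting 5, so r9c8=5.
Step 20. [r7c5∈{2}] r7c5 is down to just 2 ⇒ r7c5=2.
Step 21. [r8c5∈{9}] r8c5 has the single candidate 9, so r8c5=9.
Step 22. [r1c7∈{2}] r1c7 is down to just 2, so r1c7=2.
Step 23. [r1c4∈{8}] r1c4 is down to just 8, so r1c4=8.
Step 24. [r5c6∈{3,5,9}] across row 5, 9 lands solely at r5c6 ⇒ r5c6=9.
Step 25. [r7c3∈{7,8}] in col 3, 7 fits only at r7c3, so r7c3=7.
Step 26. [r7c2∈{6,8}] in row 7, 8 fits only at r7c2. So r7c2=8.
Step 27. [r8c2∈{2,6}] col 2 places 6 nowhere but r8c2, so r8c2=6.
Step 28. [r7c1∈{4}] r7c1 has the single candidate 4, so r7c1=4.
Step 29. [r5c1∈{1}] nothing but 1 survives at r5c1, so r5c1=1.
Step 30. [r8c3∈{2}] only 2 remains possible at r8c3. So r8c3=2.
Step 31. [r9c3∈{9}] nothing but 9 survives at r9c3 ⇒ r9c3=9.
Step 32. [r5c8∈{2}] nothing but 2 survives at r5c8, so r5c8=2.
Step 33. [r5c2∈{7}] nothing but 7 survives at r5c2. So r5c2=7.
Step 34. [r7c8∈{6}] nothing but 6 survives at r7c8. So r7c8=6.
Step 35. [r1c6∈{5}] r1c6 is down to just 5. So r1c6=5.
Step 36. [r7c7∈{3}] r7c7 is down to just 3, so r7c7=3.
Step 37. [r4c7∈{1}] only 1 remains possible at r4c7 ⇒ r4c7=1.
Step 38. [r8c1∈{5}] r8c1 is down to just 5 ⇒ r8c1=5.
Step 39. [r5c4∈{3}] r5c4 is down to just 3 ⇒ r5c4=3.
Step 40. [r1c8∈{7}] nothing but 7 survives at r1c8, so r1c8=7.
Step 41. [r5c5∈{5}] only 5 remains possible at r5c5, so r5c5=5.
Step 42. [r3c4∈{2}] only 2 remains possible at r3c4 ⇒ r3c4=2.
Step 43. [r9c6∈{6}] nothing but 6 survives at r9c6. So r9c6=6.
Step 44. [r2c9∈{6}] r2c9 has the single candidate 6, so r2c9=6.
Step 45. [r6c4∈{1}] nothing but 1 survives at r6c4, so r6c4=1.
Step 46. [r3c8∈{8}] only 8 remains possible at r3c8 ⇒ r3c8=8.
Step 47. [r8c8∈{4}] r8c8 has the single candidate 4 ⇒ r8c8=4.
Step 48. [r2c3∈{8}] r2c3 is down to just 8, so r2c3=8.
Step 49. [r9c4∈{4}] r9c4's peers cover all but 4 ⇒ r9c4=4.
Step 50. [r8c6∈{3}] r8c6's peers cover all but 3 ⇒ r8c6=3.
Step 51. [r2c2∈{2}] r2c2 is down to just 2. So r2c2=2.
Step 52. [r6c6∈{8}] nothing but 8 survives at r6c6 ⇒ r6c6=8.

Answer: 9 3 1 8 6 5 2 7 4 / 7 2 8 9 3 4 5 1 6 / 6 5 4 2 1 7 9 8 3 / 8 4 3 6 7 2 1 9 5 / 1 7 6 3 5 9 4 2 8 / 2 9 5 1 4 8 6 3 7 / 4 8 7 5 2 1 3 6 9 / 5 6 2 7 9 3 8 4 1 / 3 1 9 4 8 6 7 5 2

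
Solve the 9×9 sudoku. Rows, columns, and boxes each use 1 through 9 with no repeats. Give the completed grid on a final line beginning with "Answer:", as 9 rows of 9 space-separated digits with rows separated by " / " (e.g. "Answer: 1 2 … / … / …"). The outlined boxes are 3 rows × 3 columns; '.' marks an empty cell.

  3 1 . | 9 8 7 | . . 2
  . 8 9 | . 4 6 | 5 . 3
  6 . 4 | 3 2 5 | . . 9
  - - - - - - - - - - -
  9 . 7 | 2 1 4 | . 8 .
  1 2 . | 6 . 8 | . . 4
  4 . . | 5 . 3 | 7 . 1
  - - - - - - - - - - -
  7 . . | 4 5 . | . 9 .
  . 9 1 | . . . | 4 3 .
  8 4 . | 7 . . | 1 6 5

Step 1. [r7c7∈{2,8}] 2 has one home in col 7: r7c7, so r7c7=2.
Step 2. [r4c2∈{3,5,6}] in row 4, 5 fits only at r4c2. So r4c2=5.
Step 3. [r7c2∈{3,6}] across col 2, 3 lands solely at r7c2. So r7c2=3.
Step 4. [r9c6∈{2,9}] 9 has one home in col 6: r9c6 ⇒ r9c6=9.
Step 5. [r5c7∈{3,9}] col 7 places 9 nowhere but r5c7 ⇒ r5c7=9.
Step 6. [r3c8∈{1,7}] in row 3, 1 fits only at r3c8, so r3c8=1.
Step 7. [r4c7∈{3,6}] 3 has one home in row 4: r4c7, so r4c7=3.
Step 8. [r8c4∈{8}] only 8 remains possible at r8c4, so r8c4=8.
Step 9. [r9c3∈{2}] r9c3's peers cover all but 2 ⇒ r9c3=2.
Step 10. [r6c3∈{6,8}] 8 has one home in row 6: r6c3. So r6c3=8.
Step 11. [r9c5∈{3}] r9c5 is down to just 3. So r9c5=3.
Step 12. [r1c8∈{4}] r1c8 is down to just 4 ⇒ r1c8=4.
Step 13. [r5c5∈{7}] r5c5 has the single candidate 7 ⇒ r5c5=7.
Step 14. [r8c5∈{6}] r8c5's peers cover all but 6, so r8c5=6.
Step 15. [r7c6∈{1}] r7c6 has the single candidate 1 ⇒ r7c6=1.
Step 16. [r3c7∈{8}] only 8 remains possible at r3c7, so r3c7=8.
Step 17. [r1c3∈{5}] only 5 remains possible at r1c3 ⇒ r1c3=5.
Step 18. [r4c9∈{6}] nothing but 6 survives at r4c9, so r4c9=6.
Step 19. [r7c3∈{6}] r7c3 is down to just 6. So r7c3=6.
Step 20. [r8c1∈{5}] only 5 remains possible at r8c1 ⇒ r8c1=5.
Step 21. [r3c2∈{7}] only 7 remains possible at r3c2, so r3c2=7.
Step 22. [r1c7∈{6}] r1c7 is down to just 6, so r1c7=6.
Step 23. [r5c8∈{5}] r5c8's peers cover all but 5 ⇒ r5c8=5.
Step 24. [r8c6∈{2}] r8c6 is down to just 2, so r8c6=2.
Step 25. [r2c4∈{1}] r2c4 is down to just 1. So r2c4=1.
Step 26. [r2c8∈{7}] r2c8's peers cover all but 7 ⇒ r2c8=7.
Step 27. [r6c8∈{2}] nothing but 2 survives at r6c8 ⇒ r6c8=2.
Step 28. [r2c1∈{2}] r2c1 is down to just 2. So r2c1=2.
Step 29. [r8c9∈{7}] only 7 remains possible at r8c9 ⇒ r8c9=7.
Step 30. [r5c3∈{3}] only 3 remains possible at r5c3 ⇒ r5c3=3.
Step 31. [r7c9∈{8}] r7c9 has the single candidate 8. So r7c9=8.
Step 32. [r6c2∈{6}] r6c2's peers cover all but 6, so r6c2=6.
Step 33. [r6c5∈{9}] r6c5 is down to just 9. So r6c5=9.

Answer: 3 1 5 9 8 7 6 4 2 / 2 8 9 1 4 6 5 7 3 / 6 7 4 3 2 5 8 1 9 / 9 5 7 2 1 4 3 8 6 / 1 2 3 6 7 8 9 5 4 / 4 6 8 5 9 3 7 2 1 / 7 3 6 4 5 1 2 9 8 / 5 9 1 8 6 2 4 3 7 / 8 4 2 7 3 9 1 6 5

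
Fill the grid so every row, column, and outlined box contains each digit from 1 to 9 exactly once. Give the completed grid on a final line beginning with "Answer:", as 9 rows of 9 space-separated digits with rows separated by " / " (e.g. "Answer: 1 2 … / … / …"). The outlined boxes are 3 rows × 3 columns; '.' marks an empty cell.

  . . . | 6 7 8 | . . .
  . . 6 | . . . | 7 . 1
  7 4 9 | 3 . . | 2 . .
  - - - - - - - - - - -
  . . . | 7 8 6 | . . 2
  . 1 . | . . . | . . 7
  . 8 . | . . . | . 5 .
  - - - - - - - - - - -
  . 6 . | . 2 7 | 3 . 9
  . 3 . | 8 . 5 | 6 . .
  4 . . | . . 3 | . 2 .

Step 1. [r2c1∈{2,3,5,8}] across box 1, 8 lands solely at r2c1 ⇒ r2c1=8.
Step 2. [r2c8∈{3,4,9}] across row 2, 3 lands solely at r2c8 ⇒ r2c8=3.
Step 3. [r8c9∈{4}] nothing but 4 survives at r8c9. So r8c9=4.
Step 4. [r1c9∈{5}] r1c9 has the single candidate 5. So r1c9=5.
Step 5. [r2c2∈{2,5}] box 1 places 5 nowhere but r2c2. So r2c2=5.
Step 6. [r4c2∈{9}] r4c2 has the single candidate 9. So r4c2=9.
Step 7. [r5c4∈{2,4,5,9}] r5c4 is the only open cell in col 4 admitting 5. So r5c4=5.
Step 8. [r6c3∈{2,3,4,7}] 7 has one home in row 6: r6c3, so r6c3=7.
Step 9. [r9c9∈{8}] r9c9's peers cover all but 8, so r9c9=8.
Step 10. [r7c8∈{1}] nothing but 1 survives at r7c8. So r7c8=1.
Step 11. [r4c8∈{4}] nothing but 4 survives at r4c8, so r4c8=4.
Step 12. [r5c3∈{2,3,4}] col 3 places 4 nowhere but r5c3. So r5c3=4.
Step 13. [r6c9∈{3,6}] 3 has one home in col 9: r6c9. So r6c9=3.
Step 14. [r5c8∈{6,8,9}] box 6 places 6 nowhere but r5c8. So r5c8=6.
Step 15. [r7c1∈{5}] r7c1 has the single candidate 5. So r7c1=5.
Step 16. [r9c3∈{1}] r9c3 is down to just 1. So r9c3=1.
Step 17. [r6c4∈{1,2,4,9}] 1 has one home in col 4: r6c4 ⇒ r6c4=1.
Step 18. [r6c7∈{9}] only 9 remains possible at r6c7. So r6c7=9.
Step 19. [r4c1∈{3}] only 3 remains possible at r4c1, so r4c1=3.
Step 20. [r5c1∈{2}] nothing but 2 survives at r5c1, so r5c1=2.
Step 21. [r2c4∈{2,4,9}] in col 4, 2 fits only at r2c4 ⇒ r2c4=2.
Step 22. [r8c5∈{1,9}] 1 has one home in row 8: r8c5. So r8c5=1.
Step 23. [r5c6∈{9}] r5c6's peers cover all but 9 ⇒ r5c6=9.
Step 24. [r6c5∈{4}] r6c5's peers cover all but 4, so r6c5=4.
Step 25. [r8c3∈{2}] r8c3 is down to just 2, so r8c3=2.
Step 26. [r9c4∈{9}] r9c4's peers cover all but 9 ⇒ r9c4=9.
Step 27. [r1c2∈{2}] nothing but 2 survives at r1c2, so r1c2=2.
Step 28. [r4c7∈{1}] only 1 remains possible at r4c7. So r4c7=1.
Step 29. [r3c5∈{5}] r3c5 is down to just 5, so r3c5=5.
Step 30. [r8c1∈{9}] r8c1 has the single candidate 9 ⇒ r8c1=9.
Step 31. [r3c9∈{6}] only 6 remains possible at r3c9, so r3c9=6.
Step 32. [r6c6∈{2}] r6c6 has the single candidate 2. So r6c6=2.
Step 33. [r5c7∈{8}] only 8 remains possible at r5c7, so r5c7=8.
Step 34. [r1c7∈{4}] nothing but 4 survives at r1c7 ⇒ r1c7=4.
Step 35. [r9c7∈{5}] r9c7 is down to just 5, so r9c7=5.
Step 36. [r5c5∈{3}] r5c5's peers cover all but 3, so r5c5=3.
Step 37. [r9c5∈{6}] r9c5 has the single candidate 6. So r9c5=6.
Step 38. [r6c1∈{6}] r6c1's peers cover all but 6 ⇒ r6c1=6.
Step 39. [r1c8∈{9}] nothing but 9 survives at r1c8, so r1c8=9.
Step 40. [r7c3∈{8}] r7c3's peers cover all but 8, so r7c3=8.
Step 41. [r7c4∈{4}] only 4 remains possible at r7c4 ⇒ r7c4=4.
Step 42. [r2c5∈{9}] only 9 remains possible at r2c5 ⇒ r2c5=9.
Step 43. [r2c6∈{4}] r2c6's peers cover all but 4 ⇒ r2c6=4.
Step 44. [r9c2∈{7}] r9c2 has the single candidate 7. So r9c2=7.
Step 45. [r8c8∈{7}] r8c8's peers cover all but 7 ⇒ r8c8=7.
Step 46. [r3c6∈{1}] r3c6's peers cover all but 1, so r3c6=1.
Step 47. [r1c3∈{3}] r1c3 is down to just 3 ⇒ r1c3=3.
Step 48. [r1c1∈{1}] r1c1's peers cover all but 1, so r1c1=1.
Step 49. [r4c3∈{5}] r4c3's peers cover all but 5 ⇒ r4c3=5.
Step 50. [r3c8∈{8}] r3c8 is down to just 8, so r3c8=8.

Answer: 1 2 3 6 7 8 4 9 5 / 8 5 6 2 9 4 7 3 1 / 7 4 9 3 5 1 2 8 6 / 3 9 5 7 8 6 1 4 2 / 2 1 4 5 3 9 8 6 7 / 6 8 7 1 4 2 9 5 3 / 5 6 8 4 2 7 3 1 9 / 9 3 2 8 1 5 6 7 4 / 4 7 1 9 6 3 5 2 8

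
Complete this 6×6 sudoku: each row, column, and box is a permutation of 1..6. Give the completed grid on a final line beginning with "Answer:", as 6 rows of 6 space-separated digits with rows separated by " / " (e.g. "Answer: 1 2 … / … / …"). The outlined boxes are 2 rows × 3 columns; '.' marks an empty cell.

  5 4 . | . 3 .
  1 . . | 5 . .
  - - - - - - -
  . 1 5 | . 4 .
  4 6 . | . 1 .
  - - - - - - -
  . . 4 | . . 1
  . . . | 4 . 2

Step 1. [r1c6∈{6}] r1c6's peers cover all but 6 ⇒ r1c6=6.
Step 2. [r5c4∈{3,6}] in box 6, 3 fits only at r5c4. So r5c4=3.
Step 3. [r1c3∈{2}] nothing but 2 survives at r1c3. So r1c3=2.
Step 4. [r4c3∈{3}] r4c3 has the single candidate 3 ⇒ r4c3=3.
Step 5. [r3c1∈{2}] nothing but 2 survives at r3c1. So r3c1=2.
Step 6. [r5c1∈{6}] only 6 remains possible at r5c1, so r5c1=6.
Step 7. [r5c5∈{5}] only 5 remains possible at r5c5. So r5c5=5.
Step 8. [r6c2∈{3,5}] across row 6, 5 lands solely at r6c2, so r6c2=5.
Step 9. [r4c4∈{2}] r4c4 has the single candidate 2, so r4c4=2.
Step 10. [r2c2∈{3}] only 3 remains possible at r2c2 ⇒ r2c2=3.
Step 11. [r4c6∈{5}] r4c6's peers cover all but 5. So r4c6=5.
Step 12. [r6c1∈{3}] nothing but 3 survives at r6c1 ⇒ r6c1=3.
Step 13. [r5c2∈{2}] r5c2 is down to just 2, so r5c2=2.
Step 14. [r1c4∈{1}] r1c4 has the single candidate 1 ⇒ r1c4=1.
Step 15. [r2c5∈{2}] r2c5's peers cover all but 2 ⇒ r2c5=2.
Step 16. [r3c6∈{3}] r3c6 is down to just 3 ⇒ r3c6=3.
Step 17. [r2c6∈{4}] r2c6 is down to just 4, so r2c6=4.
Step 18. [r6c5∈{6}] r6c5 is down to just 6. So r6c5=6.
Step 19. [r6c3∈{1}] nothing but 1 survives at r6c3, so r6c3=1.
Step 20. [r2c3∈{6}] r2c3 has the single candidate 6. So r2c3=6.
Step 21. [r3c4∈{6}] r3c4's peers cover all but 6 ⇒ r3c4=6.

Answer: 5 4 2 1 3 6 / 1 3 6 5 2 4 / 2 1 5 6 4 3 / 4 6 3 2 1 5 / 6 2 4 3 5 1 / 3 5 1 4 6 2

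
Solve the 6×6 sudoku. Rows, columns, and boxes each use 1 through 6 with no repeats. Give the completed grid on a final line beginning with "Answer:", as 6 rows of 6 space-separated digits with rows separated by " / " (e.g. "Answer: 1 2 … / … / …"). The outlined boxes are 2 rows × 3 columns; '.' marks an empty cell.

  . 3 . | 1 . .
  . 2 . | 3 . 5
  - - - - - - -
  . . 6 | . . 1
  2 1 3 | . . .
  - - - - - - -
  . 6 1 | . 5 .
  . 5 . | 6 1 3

Step 1. [r2c3∈{4}] r2c3's peers cover all but 4 ⇒ r2c3=4.
Step 2. [r2c5∈{6}] nothing but 6 survives at r2c5. So r2c5=6.
Step 3. [r4c5∈{4}] r4c5's peers cover all but 4. So r4c5=4.
Step 4. [r3c1∈{4,5}] r3c1 is the only open cell in box 3 admitting 5 ⇒ r3c1=5.
Step 5. [r5c4∈{2,4}] 4 has one home in col 4: r5c4 ⇒ r5c4=4.
Step 6. [r1c5∈{2}] r1c5's peers cover all but 2. So r1c5=2.
Step 7. [r4c6∈{6}] r4c6's peers cover all but 6 ⇒ r4c6=6.
Step 8. [r5c1∈{3}] nothing but 3 survives at r5c1, so r5c1=3.
Step 9. [r1c6∈{4}] nothing but 4 survives at r1c6, so r1c6=4.
Step 10. [r1c1∈{6}] nothing but 6 survives at r1c1, so r1c1=6.
Step 11. [r3c5∈{3}] only 3 remains possible at r3c5 ⇒ r3c5=3.
Step 12. [r6c3∈{2}] nothing but 2 survives at r6c3. So r6c3=2.
Step 13. [r3c2∈{4}] r3c2's peers cover all but 4 ⇒ r3c2=4.
Step 14. [r2c1∈{1}] r2c1's peers cover all but 1 ⇒ r2c1=1.
Step 15. [r5c6∈{2}] nothing but 2 survives at r5c6 ⇒ r5c6=2.
Step 16. [r6c1∈{4}] r6c1 is down to just 4 ⇒ r6c1=4.
Step 17. [r4c4∈{5}] r4c4's peers cover all but 5 ⇒ r4c4=5.
Step 18. [r3c4∈{2}] r3c4's peers cover all but 2, so r3c4=2.
Step 19. [r1c3∈{5}] r1c3 has the single candidate 5 ⇒ r1c3=5.

Answer: 6 3 5 1 2 4 / 1 2 4 3 6 5 / 5 4 6 2 3 1 / 2 1 3 5 4 6 / 3 6 1 4 5 2 / 4 5 2 6 1 3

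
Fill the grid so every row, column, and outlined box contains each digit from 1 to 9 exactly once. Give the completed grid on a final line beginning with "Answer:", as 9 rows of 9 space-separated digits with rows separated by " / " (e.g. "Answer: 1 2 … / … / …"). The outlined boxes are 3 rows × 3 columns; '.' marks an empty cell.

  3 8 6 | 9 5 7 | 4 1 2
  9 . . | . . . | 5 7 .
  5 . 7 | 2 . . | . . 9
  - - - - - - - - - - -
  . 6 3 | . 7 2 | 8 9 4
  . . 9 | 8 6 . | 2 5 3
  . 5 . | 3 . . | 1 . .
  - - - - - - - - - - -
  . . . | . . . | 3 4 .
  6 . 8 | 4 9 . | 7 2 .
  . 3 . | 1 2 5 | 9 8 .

Step 1. [r8c2∈{1}] r8c2 is down to just 1 ⇒ r8c2=1.
Step 2. [r6c5∈{4}] r6c5 has the single candidate 4, so r6c5=4.
Step 3. [r9c1∈{4,7}] across row 9, 7 lands solely at r9c1 ⇒ r9c1=7.
Step 4. [r2c4∈{6}] nothing but 6 survives at r2c4 ⇒ r2c4=6.
Step 5. [r3c2∈{4}] only 4 remains possible at r3c2, so r3c2=4.
Step 6. [r2c3∈{1,2}] r2c3 is the only open cell in col 3 admitting 1. So r2c3=1.
Step 7. [r7c1∈{2}] r7c1 has the single candidate 2 ⇒ r7c1=2.
Step 8. [r7c5∈{8}] r7c5 is down to just 8. So r7c5=8.
Step 9. [r3c8∈{3,6}] in col 8, 3 fits only at r3c8. So r3c8=3.
Step 10. [r9c9∈{6}] r9c9's peers cover all but 6, so r9c9=6.
Step 11. [r3c6∈{1,8}] r3c6 is the only open cell in row 3 admitting 8. So r3c6=8.
Step 12. [r4c1∈{1}] r4c1 is down to just 1 ⇒ r4c1=1.
Step 13. [r8c9∈{5}] r8c9 is down to just 5, so r8c9=5.
Step 14. [r8c6∈{3}] r8c6 has the single candidate 3 ⇒ r8c6=3.
Step 15. [r2c5∈{3}] r2c5 is down to just 3 ⇒ r2c5=3.
Step 16. [r6c9∈{7}] only 7 remains possible at r6c9, so r6c9=7.
Step 17. [r7c2∈{9}] only 9 remains possible at r7c2 ⇒ r7c2=9.
Step 18. [r7c4∈{7}] nothing but 7 survives at r7c4. So r7c4=7.
Step 19. [r6c3∈{2}] nothing but 2 survives at r6c3. So r6c3=2.
Step 20. [r2c2∈{2}] r2c2 is down to just 2 ⇒ r2c2=2.
Step 21. [r5c1∈{4}] r5c1 has the single candidate 4. So r5c1=4.
Step 22. [r6c6∈{9}] nothing but 9 survives at r6c6 ⇒ r6c6=9.
Step 23. [r9c3∈{4}] r9c3's peers cover all but 4 ⇒ r9c3=4.
Step 24. [r7c3∈{5}] nothing but 5 survives at r7c3. So r7c3=5.
Step 25. [r6c1∈{8}] r6c1's peers cover all but 8, so r6c1=8.
Step 26. [r5c6∈{1}] only 1 remains possible at r5c6 ⇒ r5c6=1.
Step 27. [r6c8∈{6}] r6c8 has the single candidate 6, so r6c8=6.
Step 28. [r3c5∈{1}] r3c5's peers cover all but 1. So r3c5=1.
Step 29. [r7c6∈{6}] r7c6's peers cover all but 6, so r7c6=6.
Step 30. [r2c9∈{8}] only 8 remains possible at r2c9, so r2c9=8.
Step 31. [r4c4∈{5}] only 5 remains possible at r4c4. So r4c4=5.
Step 32. [r2c6∈{4}] nothing but 4 survives at r2c6, so r2c6=4.
Step 33. [r5c2∈{7}] nothing but 7 survives at r5c2 ⇒ r5c2=7.
Step 34. [r7c9∈{1}] only 1 remains possible at r7c9. So r7c9=1.
Step 35. [r3c7∈{6}] r3c7 has the single candidate 6. So r3c7=6.

Answer: 3 8 6 9 5 7 4 1 2 / 9 2 1 6 3 4 5 7 8 / 5 4 7 2 1 8 6 3 9 / 1 6 3 5 7 2 8 9 4 / 4 7 9 8 6 1 2 5 3 / 8 5 2 3 4 9 1 6 7 / 2 9 5 7 8 6 3 4 1 / 6 1 8 4 9 3 7 2 5 / 7 3 4 1 2 5 9 8 6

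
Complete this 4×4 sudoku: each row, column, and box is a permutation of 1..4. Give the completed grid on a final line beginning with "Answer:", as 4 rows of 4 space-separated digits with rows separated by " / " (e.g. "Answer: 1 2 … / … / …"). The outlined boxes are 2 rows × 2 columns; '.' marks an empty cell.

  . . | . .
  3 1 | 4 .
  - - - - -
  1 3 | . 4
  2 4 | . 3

Step 1. [r1c2∈{2}] r1c2 has the single candidate 2. So r1c2=2.
Step 2. [r4c3∈{1}] r4c3's peers cover all but 1, so r4c3=1.
Step 3. [r1c3∈{3}] only 3 remains possible at r1c3. So r1c3=3.
Step 4. [r3c3∈{2}] only 2 remains possible at r3c3. So r3c3=2.
Step 5. [r2c4∈{2}] r2c4 has the single candidate 2. So r2c4=2.
Step 6. [r1c1∈{4}] nothing but 4 survives at r1c1 ⇒ r1c1=4.
Step 7. [r1c4∈{1}] only 1 remains possible at r1c4. So r1c4=1.

Answer: 4 2 3 1 / 3 1 4 2 / 1 3 2 4 / 2 4 1 3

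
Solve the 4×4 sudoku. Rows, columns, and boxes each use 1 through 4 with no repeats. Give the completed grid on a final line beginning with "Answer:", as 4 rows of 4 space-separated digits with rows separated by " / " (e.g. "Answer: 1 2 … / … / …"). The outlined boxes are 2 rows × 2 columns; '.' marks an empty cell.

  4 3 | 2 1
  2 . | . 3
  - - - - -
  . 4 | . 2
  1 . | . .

Step 1. [r4c3∈{3,4}] row 4 places 3 nowhere but r4c3, so r4c3=3.
Step 2. [r2c2∈{1}] r2c2 is down to just 1 ⇒ r2c2=1.
Step 3. [r4c2∈{2}] r4c2's peers cover all but 2. So r4c2=2.
Step 4. [r2c3∈{4}] nothing but 4 survives at r2c3 ⇒ r2c3=4.
Step 5. [r3c1∈{3}] r3c1 has the single candidate 3 ⇒ r3c1=3.
Step 6. [r3c3∈{1}] only 1 remains possible at r3c3. So r3c3=1.
Step 7. [r4c4∈{4}] nothing but 4 survives at r4c4 ⇒ r4c4=4.

Answer: 4 3 2 1 / 2 1 4 3 / 3 4 1 2 / 1 2 3 4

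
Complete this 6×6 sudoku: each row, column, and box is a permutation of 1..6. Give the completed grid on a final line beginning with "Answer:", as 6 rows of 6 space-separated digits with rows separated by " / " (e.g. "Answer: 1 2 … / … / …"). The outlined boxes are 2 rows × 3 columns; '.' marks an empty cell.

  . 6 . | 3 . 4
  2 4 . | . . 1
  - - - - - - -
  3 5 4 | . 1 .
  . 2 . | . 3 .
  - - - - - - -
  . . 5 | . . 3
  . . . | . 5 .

Step 1. [r5c5∈{2,4,6}] 4 has one home in col 5: r5c5. So r5c5=4.
Step 2. [r6c3∈{1,2,3,6}] in col 3, 2 fits only at r6c3, so r6c3=2.
Step 3. [r6c6∈{6}] r6c6's peers cover all but 6 ⇒ r6c6=6.
Step 4. [r5c2∈{1}] r5c2's peers cover all but 1, so r5c2=1.
Step 5. [r3c4∈{2,6}] 6 has one home in row 3: r3c4, so r3c4=6.
Step 6. [r1c3∈{1}] r1c3 is down to just 1. So r1c3=1.
Step 7. [r2c4∈{5}] r2c4 is down to just 5 ⇒ r2c4=5.
Step 8. [r4c3∈{6}] only 6 remains possible at r4c3. So r4c3=6.
Step 9. [r5c1∈{6}] nothing but 6 survives at r5c1. So r5c1=6.
Step 10. [r1c5∈{2}] nothing but 2 survives at r1c5 ⇒ r1c5=2.
Step 11. [r6c2∈{3}] r6c2 has the single candidate 3. So r6c2=3.
Step 12. [r4c4∈{4}] r4c4's peers cover all but 4 ⇒ r4c4=4.
Step 13. [r2c5∈{6}] r2c5 is down to just 6. So r2c5=6.
Step 14. [r3c6∈{2}] r3c6 has the single candidate 2, so r3c6=2.
Step 15. [r6c1∈{4}] r6c1's peers cover all but 4 ⇒ r6c1=4.
Step 16. [r6c4∈{1}] nothing but 1 survives at r6c4. So r6c4=1.
Step 17. [r4c6∈{5}] r4c6 has the single candidate 5, so r4c6=5.
Step 18. [r2c3∈{3}] nothing but 3 survives at r2c3. So r2c3=3.
Step 19. [r5c4∈{2}] r5c4 has the single candidate 2. So r5c4=2.
Step 20. [r4c1∈{1}] only 1 remains possible at r4c1 ⇒ r4c1=1.
Step 21. [r1c1∈{5}] r1c1 is down to just 5. So r1c1=5.

Answer: 5 6 1 3 2 4 / 2 4 3 5 6 1 / 3 5 4 6 1 2 / 1 2 6 4 3 5 / 6 1 5 2 4 3 / 4 3 2 1 5 6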